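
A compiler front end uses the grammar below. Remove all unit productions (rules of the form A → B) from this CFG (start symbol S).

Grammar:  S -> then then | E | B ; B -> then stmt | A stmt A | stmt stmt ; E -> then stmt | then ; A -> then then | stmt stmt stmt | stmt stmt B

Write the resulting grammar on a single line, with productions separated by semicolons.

S -> then stmt | A stmt A | stmt stmt | then | then then; B -> then stmt | A stmt A | stmt stmt; E -> then stmt | then; A -> then then | stmt stmt stmt | stmt stmt B

Unit pairs: S ⇒* {B, E}.
Replace each nonterminal's rules with the union of the non-unit rules of every nonterminal it unit-derives.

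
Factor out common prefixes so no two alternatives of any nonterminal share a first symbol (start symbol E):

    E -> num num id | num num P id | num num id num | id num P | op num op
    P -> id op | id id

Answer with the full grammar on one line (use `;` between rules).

E has alternatives sharing prefix 'num num': factor to E → num num E' with E' → id | P id | id num.
P has alternatives sharing prefix 'id': factor to P → id P' with P' → op | id.
E' has alternatives sharing prefix 'id': factor to E' → id E'' with E'' → ε | num.

E -> id num P | op num op | num num E'; P -> id P'; E' -> P id | id E''; P' -> op | id; E'' -> eps | num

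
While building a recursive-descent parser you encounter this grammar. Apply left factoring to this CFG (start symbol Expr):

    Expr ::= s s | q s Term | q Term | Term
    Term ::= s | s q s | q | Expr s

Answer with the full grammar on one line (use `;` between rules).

Expr has alternatives sharing prefix 'q': factor to Expr → q Expr1 with Expr1 → s Term | Term.
Term has alternatives sharing prefix 's': factor to Term → s Term1 with Term1 → ε | q s.

Expr ::= s s | Term | q Expr1; Term ::= q | Expr s | s Term1; Expr1 ::= s Term | Term; Term1 ::= epsilon | q s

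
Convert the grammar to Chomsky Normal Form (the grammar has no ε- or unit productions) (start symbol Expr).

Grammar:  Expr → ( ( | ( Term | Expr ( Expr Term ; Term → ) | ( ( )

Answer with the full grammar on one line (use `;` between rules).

Expr → X1 X1 | X1 Term | Expr Y1; Term → ) | X1 Y3; X1 → (; X2 → ); Y1 → X1 Y2; Y2 → Expr Term; Y3 → X1 X2

Introduce a nonterminal for each terminal appearing in a rule of length ≥ 2: X1 → (, X2 → ).
Binarize each right-hand side of length ≥ 3 by chaining fresh nonterminals (Y1, Y2, …): affected rules were Expr → Expr X1 Expr Term; Term → X1 X1 X2.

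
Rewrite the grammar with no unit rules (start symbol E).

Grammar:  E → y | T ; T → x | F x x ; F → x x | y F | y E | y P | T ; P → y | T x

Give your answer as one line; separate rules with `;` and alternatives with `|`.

Unit pairs: E ⇒* {T}; F ⇒* {T}.
For each unit pair (A, B), copy every non-unit production of B to A, then drop all unit productions.

E → y | x | F x x; T → x | F x x; F → x x | y F | y E | y P | x | F x x; P → y | T x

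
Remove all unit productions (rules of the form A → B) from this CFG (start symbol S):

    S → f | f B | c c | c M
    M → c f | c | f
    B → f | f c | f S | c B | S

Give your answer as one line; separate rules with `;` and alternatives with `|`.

S → f | f B | c c | c M; M → c f | c | f; B → f | f c | f S | c B | f B | c c | c M

Unit pairs: B ⇒* {S}.
Replace each nonterminal's rules with the union of the non-unit rules of every nonterminal it unit-derives.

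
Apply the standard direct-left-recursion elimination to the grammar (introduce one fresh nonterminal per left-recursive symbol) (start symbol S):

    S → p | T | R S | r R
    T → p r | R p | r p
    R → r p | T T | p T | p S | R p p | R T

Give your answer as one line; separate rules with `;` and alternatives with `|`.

S → p | T | R S | r R; T → p r | R p | r p; R → r p R' | T T R' | p T R' | p S R'; R' → p p R' | T R' | ε

Directly left-recursive nonterminal: R.
For R: α = {p p, T}, β = {r p, T T, p T, p S}. Rewrite as R → β R' and R' → α R' | ε.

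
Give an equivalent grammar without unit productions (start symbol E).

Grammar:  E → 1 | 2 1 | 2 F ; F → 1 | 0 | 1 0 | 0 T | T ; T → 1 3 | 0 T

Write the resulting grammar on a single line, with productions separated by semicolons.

E → 1 | 2 1 | 2 F; F → 1 | 0 | 1 0 | 0 T | 1 3; T → 1 3 | 0 T

Unit pairs: F ⇒* {T}.
For each unit pair (A, B), copy every non-unit production of B to A, then drop all unit productions.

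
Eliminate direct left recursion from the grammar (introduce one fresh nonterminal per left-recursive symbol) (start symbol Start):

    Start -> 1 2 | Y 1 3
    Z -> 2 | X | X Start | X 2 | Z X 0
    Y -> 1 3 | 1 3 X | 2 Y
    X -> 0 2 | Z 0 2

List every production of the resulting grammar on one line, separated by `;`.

Start -> 1 2 | Y 1 3; Z -> 2 Z1 | X Z1 | X Start Z1 | X 2 Z1; Y -> 1 3 | 1 3 X | 2 Y; X -> 0 2 | Z 0 2; Z1 -> X 0 Z1 | ε

Left recursion appears on Z.
For Z: α = {X 0}, β = {2, X, X Start, X 2}. Rewrite as Z → β Z1 and Z1 → α Z1 | ε.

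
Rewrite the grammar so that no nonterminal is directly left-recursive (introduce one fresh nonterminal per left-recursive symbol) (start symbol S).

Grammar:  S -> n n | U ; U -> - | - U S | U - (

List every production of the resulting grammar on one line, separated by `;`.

Left recursion appears on U.
For U: α = {- (}, β = {-, - U S}. Rewrite as U → β U' and U' → α U' | ε.

S -> n n | U; U -> - U' | - U S U'; U' -> - ( U' | ε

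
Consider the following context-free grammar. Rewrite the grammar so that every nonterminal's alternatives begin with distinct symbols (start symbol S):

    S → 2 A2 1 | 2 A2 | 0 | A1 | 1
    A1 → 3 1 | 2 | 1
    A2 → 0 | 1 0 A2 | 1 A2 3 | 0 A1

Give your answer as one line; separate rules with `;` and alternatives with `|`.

S has alternatives sharing prefix '2 A2': factor to S → 2 A2 S' with S' → 1 | ε.
A2 has alternatives sharing prefix '0': factor to A2 → 0 A2' with A2' → ε | A1.
A2 has alternatives sharing prefix '1': factor to A2 → 1 A2'' with A2'' → 0 A2 | A2 3.

S → 0 | A1 | 1 | 2 A2 S'; A1 → 3 1 | 2 | 1; A2 → 0 A2' | 1 A2''; S' → 1 | ε; A2' → ε | A1; A2'' → 0 A2 | A2 3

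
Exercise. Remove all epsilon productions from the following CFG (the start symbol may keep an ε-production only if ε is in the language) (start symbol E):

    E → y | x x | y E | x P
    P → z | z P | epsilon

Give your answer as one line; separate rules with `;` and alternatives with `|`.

Nullable nonterminals: {P}.
ε ∉ L(G), so no ε-production is kept.
Add the nullable-subset variants: E → x P gives x P | x.

E → y | x x | y E | x P | x; P → z | z P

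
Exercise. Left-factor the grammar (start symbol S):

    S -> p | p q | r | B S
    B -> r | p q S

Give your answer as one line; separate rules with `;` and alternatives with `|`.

S -> r | B S | p S'; B -> r | p q S; S' -> epsilon | q

S has alternatives sharing prefix 'p': factor to S → p S' with S' → ε | q.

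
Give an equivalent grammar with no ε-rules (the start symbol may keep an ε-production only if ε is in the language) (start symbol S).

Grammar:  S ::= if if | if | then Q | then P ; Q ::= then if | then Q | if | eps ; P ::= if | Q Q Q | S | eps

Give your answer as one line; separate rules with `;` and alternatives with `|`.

Nullable set = {P, Q}.
ε ∉ L(G), so no ε-production is kept.
For each production, add variants omitting each subset of nullable occurrences: S → then Q gives then Q | then. Q → then Q gives then Q | then. P → Q Q Q gives Q Q Q | Q Q | Q.

S ::= if if | if | then Q | then | then P; Q ::= then if | then Q | then | if; P ::= if | Q Q Q | Q Q | Q | S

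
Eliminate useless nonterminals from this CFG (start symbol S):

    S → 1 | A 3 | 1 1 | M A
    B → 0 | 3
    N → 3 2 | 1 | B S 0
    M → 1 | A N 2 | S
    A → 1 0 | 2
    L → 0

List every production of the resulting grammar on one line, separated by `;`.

Generating nonterminals: {A, B, L, M, N, S}.
Reachable from S after that: {A, B, M, N, S}.
Removed useless symbols: {L} and every production mentioning them.

S → 1 | A 3 | 1 1 | M A; B → 0 | 3; N → 3 2 | 1 | B S 0; M → 1 | A N 2 | S; A → 1 0 | 2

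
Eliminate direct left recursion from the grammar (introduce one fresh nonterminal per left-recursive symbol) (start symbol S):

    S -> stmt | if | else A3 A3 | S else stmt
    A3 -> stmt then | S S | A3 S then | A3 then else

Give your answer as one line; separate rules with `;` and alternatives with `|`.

S, A3 are directly left-recursive.
For S: α = {else stmt}, β = {stmt, if, else A3 A3}. Rewrite as S → β S' and S' → α S' | ε.
For A3: α = {S then, then else}, β = {stmt then, S S}. Rewrite as A3 → β A3' and A3' → α A3' | ε.

S -> stmt S' | if S' | else A3 A3 S'; A3 -> stmt then A3' | S S A3'; S' -> else stmt S' | ε; A3' -> S then A3' | then else A3' | ε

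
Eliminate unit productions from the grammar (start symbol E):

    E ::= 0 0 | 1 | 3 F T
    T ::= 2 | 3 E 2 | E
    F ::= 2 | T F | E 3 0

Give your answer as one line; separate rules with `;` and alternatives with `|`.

Unit pairs: T ⇒* {E}.
For each unit pair (A, B), copy every non-unit production of B to A, then drop all unit productions.

E ::= 0 0 | 1 | 3 F T; T ::= 0 0 | 1 | 3 F T | 2 | 3 E 2; F ::= 2 | T F | E 3 0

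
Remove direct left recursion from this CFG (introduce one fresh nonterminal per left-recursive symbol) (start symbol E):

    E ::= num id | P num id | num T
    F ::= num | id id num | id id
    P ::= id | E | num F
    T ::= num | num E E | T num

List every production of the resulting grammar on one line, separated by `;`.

E ::= num id | P num id | num T; F ::= num | id id num | id id; P ::= id | E | num F; T ::= num T' | num E E T'; T' ::= num T' | ε

Directly left-recursive nonterminal: T.
For T: α = {num}, β = {num, num E E}. Rewrite as T → β T' and T' → α T' | ε.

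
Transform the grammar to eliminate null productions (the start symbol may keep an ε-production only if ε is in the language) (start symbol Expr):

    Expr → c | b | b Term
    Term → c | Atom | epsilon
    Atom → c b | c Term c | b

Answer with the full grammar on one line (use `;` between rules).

Expr → c | b | b Term; Term → c | Atom; Atom → c b | c Term c | c c | b

The nullable symbols are {Term}.
ε ∉ L(G), so no ε-production is kept.
Add the nullable-subset variants: Atom → c Term c gives c Term c | c c.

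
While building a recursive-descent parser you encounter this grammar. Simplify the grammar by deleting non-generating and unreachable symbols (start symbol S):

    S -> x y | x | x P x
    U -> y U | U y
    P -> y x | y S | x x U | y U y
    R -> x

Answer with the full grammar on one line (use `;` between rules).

Generating nonterminals: {P, R, S}.
Reachable from S after that: {P, S}.
Removed useless symbols: {R, U} and every production mentioning them.

S -> x y | x | x P x; P -> y x | y S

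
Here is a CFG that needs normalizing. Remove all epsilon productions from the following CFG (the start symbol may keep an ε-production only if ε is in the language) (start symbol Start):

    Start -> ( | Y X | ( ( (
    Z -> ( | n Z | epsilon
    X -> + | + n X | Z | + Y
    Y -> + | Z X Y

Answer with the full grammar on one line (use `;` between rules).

Start -> ( | Y X | Y | ( ( (; Z -> ( | n Z | n; X -> + | + n X | + n | Z | + Y; Y -> + | Z X Y | Z Y | X Y

Nullable set = {X, Z}.
ε ∉ L(G), so no ε-production is kept.
Expand every rule over subsets of its nullable positions: Start → Y X gives Y X | Y. Z → n Z gives n Z | n. X → + n X gives + n X | + n. Y → Z X Y gives Z X Y | Z Y | X Y.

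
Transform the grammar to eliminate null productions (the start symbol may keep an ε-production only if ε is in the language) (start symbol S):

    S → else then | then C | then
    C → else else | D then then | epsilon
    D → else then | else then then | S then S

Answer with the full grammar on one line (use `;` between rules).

S → else then | then C | then; C → else else | D then then; D → else then | else then then | S then S

Nullable nonterminals: {C}.
ε ∉ L(G), so no ε-production is kept.
Expand every rule over subsets of its nullable positions: S → then C gives then C | then.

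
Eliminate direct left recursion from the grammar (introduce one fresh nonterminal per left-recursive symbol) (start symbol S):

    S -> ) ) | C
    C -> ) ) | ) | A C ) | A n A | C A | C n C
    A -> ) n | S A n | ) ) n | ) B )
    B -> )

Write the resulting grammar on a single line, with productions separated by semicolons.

S -> ) ) | C; C -> ) ) C' | ) C' | A C ) C' | A n A C'; A -> ) n | S A n | ) ) n | ) B ); B -> ); C' -> A C' | n C C' | ε

C is directly left-recursive.
For C: α = {A, n C}, β = {) ), ), A C ), A n A}. Rewrite as C → β C' and C' → α C' | ε.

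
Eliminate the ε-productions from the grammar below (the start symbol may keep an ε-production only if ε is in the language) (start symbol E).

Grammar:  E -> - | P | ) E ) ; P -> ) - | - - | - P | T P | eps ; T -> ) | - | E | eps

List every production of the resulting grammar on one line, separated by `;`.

E -> - | P | ) E ) | ) ) | ε; P -> ) - | - - | - P | - | T P | T; T -> ) | - | E

Nullable set = {E, P, T}.
ε ∈ L(G) since E is nullable, so keep E → ε.
For each production, add variants omitting each subset of nullable occurrences: E → ) E ) gives ) E ) | ) ). P → - P gives - P | -. P → T P gives T P | T.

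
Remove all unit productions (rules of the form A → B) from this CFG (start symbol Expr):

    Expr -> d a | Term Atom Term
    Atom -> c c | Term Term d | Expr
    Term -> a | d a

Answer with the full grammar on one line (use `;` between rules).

Expr -> d a | Term Atom Term; Atom -> c c | Term Term d | d a | Term Atom Term; Term -> a | d a

Unit pairs: Atom ⇒* {Expr}.
Replace each nonterminal's rules with the union of the non-unit rules of every nonterminal it unit-derives.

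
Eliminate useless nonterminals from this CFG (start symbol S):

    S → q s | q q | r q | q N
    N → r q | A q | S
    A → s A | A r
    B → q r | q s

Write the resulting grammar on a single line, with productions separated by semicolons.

Generating nonterminals: {B, N, S}.
Reachable from S after that: {N, S}.
Removed useless symbols: {A, B} and every production mentioning them.

S → q s | q q | r q | q N; N → r q | S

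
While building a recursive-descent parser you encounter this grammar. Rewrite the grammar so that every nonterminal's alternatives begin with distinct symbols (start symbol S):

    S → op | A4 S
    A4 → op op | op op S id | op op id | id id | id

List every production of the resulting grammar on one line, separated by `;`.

A4 has alternatives sharing prefix 'op op': factor to A4 → op op A4' with A4' → ε | S id | id.
A4 has alternatives sharing prefix 'id': factor to A4 → id A4'' with A4'' → id | ε.

S → op | A4 S; A4 → op op A4' | id A4''; A4' → ε | S id | id; A4'' → id | ε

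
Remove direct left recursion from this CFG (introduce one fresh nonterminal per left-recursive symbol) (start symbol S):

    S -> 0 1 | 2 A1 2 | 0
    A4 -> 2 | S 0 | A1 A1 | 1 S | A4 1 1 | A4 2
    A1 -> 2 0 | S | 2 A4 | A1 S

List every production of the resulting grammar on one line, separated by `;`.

S -> 0 1 | 2 A1 2 | 0; A4 -> 2 A4' | S 0 A4' | A1 A1 A4' | 1 S A4'; A1 -> 2 0 A1' | S A1' | 2 A4 A1'; A4' -> 1 1 A4' | 2 A4' | ε; A1' -> S A1' | ε

Left recursion appears on A4, A1.
For A4: α = {1 1, 2}, β = {2, S 0, A1 A1, 1 S}. Rewrite as A4 → β A4' and A4' → α A4' | ε.
For A1: α = {S}, β = {2 0, S, 2 A4}. Rewrite as A1 → β A1' and A1' → α A1' | ε.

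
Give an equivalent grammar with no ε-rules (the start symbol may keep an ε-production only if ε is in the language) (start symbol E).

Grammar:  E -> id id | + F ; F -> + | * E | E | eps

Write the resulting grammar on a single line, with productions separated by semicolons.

E -> id id | + F | +; F -> + | * E | E

Nullable set = {F}.
ε ∉ L(G), so no ε-production is kept.
For each production, add variants omitting each subset of nullable occurrences: E → + F gives + F | +.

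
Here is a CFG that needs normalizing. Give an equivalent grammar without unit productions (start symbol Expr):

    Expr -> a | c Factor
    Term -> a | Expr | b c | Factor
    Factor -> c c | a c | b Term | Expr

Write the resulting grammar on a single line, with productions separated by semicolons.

Expr -> a | c Factor; Term -> a | b c | c c | a c | b Term | c Factor; Factor -> c c | a c | b Term | a | c Factor

Unit pairs: Factor ⇒* {Expr}; Term ⇒* {Expr, Factor}.
For every A with A ⇒* B via unit rules, add B's non-unit alternatives to A; then delete every rule of the form X → Y.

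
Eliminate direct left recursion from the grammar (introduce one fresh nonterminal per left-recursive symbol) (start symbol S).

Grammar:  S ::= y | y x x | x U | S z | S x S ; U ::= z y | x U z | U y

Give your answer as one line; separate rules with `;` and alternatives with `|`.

S ::= y S' | y x x S' | x U S'; U ::= z y U' | x U z U'; S' ::= z S' | x S S' | ε; U' ::= y U' | ε

S, U are directly left-recursive.
For S: α = {z, x S}, β = {y, y x x, x U}. Rewrite as S → β S' and S' → α S' | ε.
For U: α = {y}, β = {z y, x U z}. Rewrite as U → β U' and U' → α U' | ε.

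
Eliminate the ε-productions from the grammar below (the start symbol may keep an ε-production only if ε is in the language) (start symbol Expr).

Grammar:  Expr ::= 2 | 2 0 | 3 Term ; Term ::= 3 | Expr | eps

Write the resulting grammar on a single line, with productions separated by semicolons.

Nullable set = {Term}.
ε ∉ L(G), so no ε-production is kept.
Expand every rule over subsets of its nullable positions: Expr → 3 Term gives 3 Term | 3.

Expr ::= 2 | 2 0 | 3 Term | 3; Term ::= 3 | Expr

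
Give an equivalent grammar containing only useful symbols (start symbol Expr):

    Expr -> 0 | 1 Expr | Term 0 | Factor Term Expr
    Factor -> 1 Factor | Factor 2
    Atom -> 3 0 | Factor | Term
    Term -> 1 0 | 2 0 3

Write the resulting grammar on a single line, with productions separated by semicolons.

Expr -> 0 | 1 Expr | Term 0; Term -> 1 0 | 2 0 3

Generating nonterminals: {Atom, Expr, Term}.
Reachable from Expr after that: {Expr, Term}.
Removed useless symbols: {Atom, Factor} and every production mentioning them.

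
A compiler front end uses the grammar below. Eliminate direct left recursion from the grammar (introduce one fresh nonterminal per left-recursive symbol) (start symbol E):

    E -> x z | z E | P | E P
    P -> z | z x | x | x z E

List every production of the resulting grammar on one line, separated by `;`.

E -> x z E' | z E E' | P E'; P -> z | z x | x | x z E; E' -> P E' | ε

E is directly left-recursive.
For E: α = {P}, β = {x z, z E, P}. Rewrite as E → β E' and E' → α E' | ε.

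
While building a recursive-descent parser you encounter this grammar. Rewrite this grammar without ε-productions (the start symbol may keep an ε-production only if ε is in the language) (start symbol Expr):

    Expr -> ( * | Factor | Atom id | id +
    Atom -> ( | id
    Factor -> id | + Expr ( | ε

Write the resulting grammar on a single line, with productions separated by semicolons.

Expr -> ( * | Factor | Atom id | id + | ε; Atom -> ( | id; Factor -> id | + Expr ( | + (

The nullable symbols are {Expr, Factor}.
ε ∈ L(G) since Expr is nullable, so keep Expr → ε.
Expand every rule over subsets of its nullable positions: Factor → + Expr ( gives + Expr ( | + (.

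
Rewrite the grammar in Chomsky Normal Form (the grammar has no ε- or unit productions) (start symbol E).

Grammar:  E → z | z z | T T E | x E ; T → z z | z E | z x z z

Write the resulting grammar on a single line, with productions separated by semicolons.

Introduce a nonterminal for each terminal appearing in a rule of length ≥ 2: X1 → z, X2 → x.
Binarize each right-hand side of length ≥ 3 by chaining fresh nonterminals (Y1, Y2, …): affected rules were E → T T E; T → X1 X2 X1 X1.

E → z | X1 X1 | T Y1 | X2 E; T → X1 X1 | X1 E | X1 Y2; X1 → z; X2 → x; Y1 → T E; Y2 → X2 Y3; Y3 → X1 X1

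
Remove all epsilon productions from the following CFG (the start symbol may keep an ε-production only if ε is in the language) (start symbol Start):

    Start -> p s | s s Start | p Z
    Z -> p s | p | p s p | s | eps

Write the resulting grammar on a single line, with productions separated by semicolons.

Start -> p s | s s Start | p Z | p; Z -> p s | p | p s p | s

Nullable set = {Z}.
ε ∉ L(G), so no ε-production is kept.
Expand every rule over subsets of its nullable positions: Start → p Z gives p Z | p.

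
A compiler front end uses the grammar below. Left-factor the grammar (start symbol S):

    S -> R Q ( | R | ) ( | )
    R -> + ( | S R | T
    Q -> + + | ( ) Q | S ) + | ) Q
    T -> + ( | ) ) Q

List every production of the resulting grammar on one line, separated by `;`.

S -> R S' | ) S''; R -> + ( | S R | T; Q -> + + | ( ) Q | S ) + | ) Q; T -> + ( | ) ) Q; S' -> Q ( | ε; S'' -> ( | ε

S has alternatives sharing prefix 'R': factor to S → R S' with S' → Q ( | ε.
S has alternatives sharing prefix ')': factor to S → ) S'' with S'' → ( | ε.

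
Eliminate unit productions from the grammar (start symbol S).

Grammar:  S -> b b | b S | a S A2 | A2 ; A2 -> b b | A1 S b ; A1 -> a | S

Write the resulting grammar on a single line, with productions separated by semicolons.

S -> b b | A1 S b | b S | a S A2; A2 -> b b | A1 S b; A1 -> b b | A1 S b | a | b S | a S A2

Unit pairs: A1 ⇒* {A2, S}; S ⇒* {A2}.
For every A with A ⇒* B via unit rules, add B's non-unit alternatives to A; then delete every rule of the form X → Y.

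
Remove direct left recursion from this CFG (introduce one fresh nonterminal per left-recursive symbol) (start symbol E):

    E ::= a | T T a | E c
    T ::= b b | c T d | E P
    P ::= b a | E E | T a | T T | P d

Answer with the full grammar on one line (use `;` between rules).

E ::= a E' | T T a E'; T ::= b b | c T d | E P; P ::= b a P' | E E P' | T a P' | T T P'; E' ::= c E' | ε; P' ::= d P' | ε

Left recursion appears on E, P.
For E: α = {c}, β = {a, T T a}. Rewrite as E → β E' and E' → α E' | ε.
For P: α = {d}, β = {b a, E E, T a, T T}. Rewrite as P → β P' and P' → α P' | ε.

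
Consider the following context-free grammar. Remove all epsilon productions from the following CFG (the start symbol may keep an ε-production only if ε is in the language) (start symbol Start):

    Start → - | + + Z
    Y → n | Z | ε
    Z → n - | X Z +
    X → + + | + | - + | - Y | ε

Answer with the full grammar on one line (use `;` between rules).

Start → - | + + Z; Y → n | Z; Z → n - | X Z + | Z +; X → + + | + | - + | - Y | -

Nullable nonterminals: {X, Y}.
ε ∉ L(G), so no ε-production is kept.
For each production, add variants omitting each subset of nullable occurrences: Z → X Z + gives X Z + | Z +. X → - Y gives - Y | -.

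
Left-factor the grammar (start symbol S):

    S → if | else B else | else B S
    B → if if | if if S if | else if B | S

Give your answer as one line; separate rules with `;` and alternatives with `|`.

S → if | else B S'; B → else if B | S | if if B'; S' → else | S; B' → ε | S if

S has alternatives sharing prefix 'else B': factor to S → else B S' with S' → else | S.
B has alternatives sharing prefix 'if if': factor to B → if if B' with B' → ε | S if.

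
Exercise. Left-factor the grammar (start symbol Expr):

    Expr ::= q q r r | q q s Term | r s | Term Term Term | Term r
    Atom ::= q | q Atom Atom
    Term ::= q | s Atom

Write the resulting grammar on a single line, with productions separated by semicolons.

Expr ::= r s | q q Expr1 | Term Expr2; Atom ::= q Atom1; Term ::= q | s Atom; Expr1 ::= r r | s Term; Expr2 ::= Term Term | r; Atom1 ::= ε | Atom Atom

Expr has alternatives sharing prefix 'q q': factor to Expr → q q Expr1 with Expr1 → r r | s Term.
Expr has alternatives sharing prefix 'Term': factor to Expr → Term Expr2 with Expr2 → Term Term | r.
Atom has alternatives sharing prefix 'q': factor to Atom → q Atom1 with Atom1 → ε | Atom Atom.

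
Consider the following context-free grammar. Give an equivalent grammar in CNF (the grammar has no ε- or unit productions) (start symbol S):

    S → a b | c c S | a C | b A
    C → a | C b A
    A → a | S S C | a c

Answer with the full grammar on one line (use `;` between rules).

S → X1 X2 | X3 Y1 | X1 C | X2 A; C → a | C Y2; A → a | S Y3 | X1 X3; X1 → a; X2 → b; X3 → c; Y1 → X3 S; Y2 → X2 A; Y3 → S C

Introduce a nonterminal for each terminal appearing in a rule of length ≥ 2: X1 → a, X2 → b, X3 → c.
Binarize each right-hand side of length ≥ 3 by chaining fresh nonterminals (Y1, Y2, …): affected rules were S → X3 X3 S; C → C X2 A; A → S S C.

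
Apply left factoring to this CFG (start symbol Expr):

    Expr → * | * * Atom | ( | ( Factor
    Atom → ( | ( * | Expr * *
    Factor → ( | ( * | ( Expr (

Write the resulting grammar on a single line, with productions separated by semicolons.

Expr → * Expr1 | ( Expr2; Atom → Expr * * | ( Atom1; Factor → ( Factor1; Expr1 → ε | * Atom; Expr2 → ε | Factor; Atom1 → ε | *; Factor1 → ε | * | Expr (

Expr has alternatives sharing prefix '*': factor to Expr → * Expr1 with Expr1 → ε | * Atom.
Expr has alternatives sharing prefix '(': factor to Expr → ( Expr2 with Expr2 → ε | Factor.
Atom has alternatives sharing prefix '(': factor to Atom → ( Atom1 with Atom1 → ε | *.
Factor has alternatives sharing prefix '(': factor to Factor → ( Factor1 with Factor1 → ε | * | Expr (.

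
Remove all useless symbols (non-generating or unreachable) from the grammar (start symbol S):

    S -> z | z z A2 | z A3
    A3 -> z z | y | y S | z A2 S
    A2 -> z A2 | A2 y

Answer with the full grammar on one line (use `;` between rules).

S -> z | z A3; A3 -> z z | y | y S

Generating nonterminals: {A3, S}.
Reachable from S after that: {A3, S}.
Removed useless symbols: {A2} and every production mentioning them.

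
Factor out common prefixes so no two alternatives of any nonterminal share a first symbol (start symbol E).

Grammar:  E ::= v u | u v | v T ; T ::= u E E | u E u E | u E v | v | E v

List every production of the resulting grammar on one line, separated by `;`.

E has alternatives sharing prefix 'v': factor to E → v E' with E' → u | T.
T has alternatives sharing prefix 'u E': factor to T → u E T' with T' → E | u E | v.

E ::= u v | v E'; T ::= v | E v | u E T'; E' ::= u | T; T' ::= E | u E | v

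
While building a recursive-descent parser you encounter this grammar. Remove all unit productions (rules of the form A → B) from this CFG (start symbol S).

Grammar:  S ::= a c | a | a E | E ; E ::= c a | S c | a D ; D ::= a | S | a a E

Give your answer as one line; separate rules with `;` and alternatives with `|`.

Unit pairs: D ⇒* {E, S}; S ⇒* {E}.
Replace each nonterminal's rules with the union of the non-unit rules of every nonterminal it unit-derives.

S ::= c a | S c | a D | a c | a | a E; E ::= c a | S c | a D; D ::= a c | a | a E | c a | S c | a D | a a E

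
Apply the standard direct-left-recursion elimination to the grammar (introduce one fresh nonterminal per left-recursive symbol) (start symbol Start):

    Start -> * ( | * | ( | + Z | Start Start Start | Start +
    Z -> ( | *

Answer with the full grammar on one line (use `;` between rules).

Start -> * ( Start1 | * Start1 | ( Start1 | + Z Start1; Z -> ( | *; Start1 -> Start Start Start1 | + Start1 | eps

Directly left-recursive nonterminal: Start.
For Start: α = {Start Start, +}, β = {* (, *, (, + Z}. Rewrite as Start → β Start1 and Start1 → α Start1 | ε.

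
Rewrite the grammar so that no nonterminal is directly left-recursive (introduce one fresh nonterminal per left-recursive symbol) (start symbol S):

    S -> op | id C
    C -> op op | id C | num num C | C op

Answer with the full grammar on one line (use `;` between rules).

S -> op | id C; C -> op op C' | id C C' | num num C C'; C' -> op C' | ε

Left recursion appears on C.
For C: α = {op}, β = {op op, id C, num num C}. Rewrite as C → β C' and C' → α C' | ε.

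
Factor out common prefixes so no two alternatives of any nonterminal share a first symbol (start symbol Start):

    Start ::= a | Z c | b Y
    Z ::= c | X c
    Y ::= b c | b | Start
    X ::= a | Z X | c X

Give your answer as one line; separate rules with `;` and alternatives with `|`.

Start ::= a | Z c | b Y; Z ::= c | X c; Y ::= Start | b Y1; X ::= a | Z X | c X; Y1 ::= c | ε

Y has alternatives sharing prefix 'b': factor to Y → b Y1 with Y1 → c | ε.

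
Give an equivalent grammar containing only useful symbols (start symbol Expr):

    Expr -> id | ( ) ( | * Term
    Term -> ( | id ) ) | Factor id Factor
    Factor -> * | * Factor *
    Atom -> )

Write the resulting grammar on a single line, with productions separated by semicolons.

Generating nonterminals: {Atom, Expr, Factor, Term}.
Reachable from Expr after that: {Expr, Factor, Term}.
Removed useless symbols: {Atom} and every production mentioning them.

Expr -> id | ( ) ( | * Term; Term -> ( | id ) ) | Factor id Factor; Factor -> * | * Factor *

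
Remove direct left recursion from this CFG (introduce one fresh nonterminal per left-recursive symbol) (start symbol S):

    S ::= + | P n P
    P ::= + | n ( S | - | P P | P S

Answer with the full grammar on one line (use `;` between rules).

S ::= + | P n P; P ::= + P' | n ( S P' | - P'; P' ::= P P' | S P' | ε

P is directly left-recursive.
For P: α = {P, S}, β = {+, n ( S, -}. Rewrite as P → β P' and P' → α P' | ε.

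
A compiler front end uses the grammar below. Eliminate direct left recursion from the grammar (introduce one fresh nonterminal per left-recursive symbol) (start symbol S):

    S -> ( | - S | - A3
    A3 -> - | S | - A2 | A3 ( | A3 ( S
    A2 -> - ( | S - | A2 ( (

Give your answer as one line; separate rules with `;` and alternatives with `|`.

S -> ( | - S | - A3; A3 -> - A3' | S A3' | - A2 A3'; A2 -> - ( A2' | S - A2'; A3' -> ( A3' | ( S A3' | eps; A2' -> ( ( A2' | eps

A3, A2 are directly left-recursive.
For A3: α = {(, ( S}, β = {-, S, - A2}. Rewrite as A3 → β A3' and A3' → α A3' | ε.
For A2: α = {( (}, β = {- (, S -}. Rewrite as A2 → β A2' and A2' → α A2' | ε.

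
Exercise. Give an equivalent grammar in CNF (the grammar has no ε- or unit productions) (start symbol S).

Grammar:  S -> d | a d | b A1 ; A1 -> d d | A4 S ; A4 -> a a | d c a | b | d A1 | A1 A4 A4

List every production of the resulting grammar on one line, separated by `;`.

S -> d | X1 X2 | X3 A1; A1 -> X2 X2 | A4 S; A4 -> X1 X1 | X2 Y1 | b | X2 A1 | A1 Y2; X1 -> a; X2 -> d; X3 -> b; X4 -> c; Y1 -> X4 X1; Y2 -> A4 A4

Introduce a nonterminal for each terminal appearing in a rule of length ≥ 2: X1 → a, X2 → d, X3 → b, X4 → c.
Binarize each right-hand side of length ≥ 3 by chaining fresh nonterminals (Y1, Y2, …): affected rules were A4 → X2 X4 X1; A4 → A1 A4 A4.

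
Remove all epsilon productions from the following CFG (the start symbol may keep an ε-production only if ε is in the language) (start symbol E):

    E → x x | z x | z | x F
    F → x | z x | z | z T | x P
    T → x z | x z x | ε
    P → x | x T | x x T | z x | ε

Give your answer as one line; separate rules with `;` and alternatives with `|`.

E → x x | z x | z | x F; F → x | z x | z | z T | x P; T → x z | x z x; P → x | x T | x x T | x x | z x

The nullable symbols are {P, T}.
ε ∉ L(G), so no ε-production is kept.
Expand every rule over subsets of its nullable positions: P → x x T gives x x T | x x.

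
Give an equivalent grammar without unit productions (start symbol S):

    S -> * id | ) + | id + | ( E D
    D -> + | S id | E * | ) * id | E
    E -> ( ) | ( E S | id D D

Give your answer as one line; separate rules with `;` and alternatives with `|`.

Unit pairs: D ⇒* {E}.
For each unit pair (A, B), copy every non-unit production of B to A, then drop all unit productions.

S -> * id | ) + | id + | ( E D; D -> ( ) | ( E S | id D D | + | S id | E * | ) * id; E -> ( ) | ( E S | id D D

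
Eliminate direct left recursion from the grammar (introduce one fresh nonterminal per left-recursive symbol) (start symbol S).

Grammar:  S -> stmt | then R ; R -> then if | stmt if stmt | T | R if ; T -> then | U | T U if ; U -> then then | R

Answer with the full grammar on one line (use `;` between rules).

S -> stmt | then R; R -> then if R' | stmt if stmt R' | T R'; T -> then T' | U T'; U -> then then | R; R' -> if R' | ε; T' -> U if T' | ε

R, T are directly left-recursive.
For R: α = {if}, β = {then if, stmt if stmt, T}. Rewrite as R → β R' and R' → α R' | ε.
For T: α = {U if}, β = {then, U}. Rewrite as T → β T' and T' → α T' | ε.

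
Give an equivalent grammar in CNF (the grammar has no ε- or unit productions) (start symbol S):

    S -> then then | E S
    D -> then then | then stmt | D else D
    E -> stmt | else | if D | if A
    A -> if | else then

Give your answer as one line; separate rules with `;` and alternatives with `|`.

Introduce a nonterminal for each terminal appearing in a rule of length ≥ 2: X1 → then, X2 → stmt, X3 → else, X4 → if.
Binarize each right-hand side of length ≥ 3 by chaining fresh nonterminals (Y1, Y2, …): affected rules were D → D X3 D.

S -> X1 X1 | E S; D -> X1 X1 | X1 X2 | D Y1; E -> stmt | else | X4 D | X4 A; A -> if | X3 X1; X1 -> then; X2 -> stmt; X3 -> else; X4 -> if; Y1 -> X3 D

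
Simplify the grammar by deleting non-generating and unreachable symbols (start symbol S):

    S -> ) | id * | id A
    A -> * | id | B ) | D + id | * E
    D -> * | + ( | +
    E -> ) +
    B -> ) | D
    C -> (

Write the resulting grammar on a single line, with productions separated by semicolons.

S -> ) | id * | id A; A -> * | id | B ) | D + id | * E; D -> * | + ( | +; E -> ) +; B -> ) | D

Generating nonterminals: {A, B, C, D, E, S}.
Reachable from S after that: {A, B, D, E, S}.
Removed useless symbols: {C} and every production mentioning them.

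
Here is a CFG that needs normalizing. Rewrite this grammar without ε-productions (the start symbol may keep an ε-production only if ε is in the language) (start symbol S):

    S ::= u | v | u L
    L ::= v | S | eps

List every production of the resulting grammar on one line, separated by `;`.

S ::= u | v | u L; L ::= v | S

Nullable set = {L}.
ε ∉ L(G), so no ε-production is kept.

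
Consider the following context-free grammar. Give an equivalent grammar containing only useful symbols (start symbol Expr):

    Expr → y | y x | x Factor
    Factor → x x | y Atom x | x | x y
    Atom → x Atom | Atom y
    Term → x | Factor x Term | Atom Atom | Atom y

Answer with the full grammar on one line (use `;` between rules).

Generating nonterminals: {Expr, Factor, Term}.
Reachable from Expr after that: {Expr, Factor}.
Removed useless symbols: {Atom, Term} and every production mentioning them.

Expr → y | y x | x Factor; Factor → x x | x | x y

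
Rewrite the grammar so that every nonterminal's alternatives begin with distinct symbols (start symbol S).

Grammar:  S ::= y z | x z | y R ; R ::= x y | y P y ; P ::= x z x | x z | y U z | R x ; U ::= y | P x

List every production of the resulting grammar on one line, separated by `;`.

S ::= x z | y S'; R ::= x y | y P y; P ::= y U z | R x | x z P'; U ::= y | P x; S' ::= z | R; P' ::= x | ε

S has alternatives sharing prefix 'y': factor to S → y S' with S' → z | R.
P has alternatives sharing prefix 'x z': factor to P → x z P' with P' → x | ε.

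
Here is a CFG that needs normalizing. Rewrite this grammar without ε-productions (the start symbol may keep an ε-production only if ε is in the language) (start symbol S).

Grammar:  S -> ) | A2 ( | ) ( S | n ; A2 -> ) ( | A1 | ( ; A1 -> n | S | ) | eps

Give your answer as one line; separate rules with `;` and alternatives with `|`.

S -> ) | A2 ( | ( | ) ( S | n; A2 -> ) ( | A1 | (; A1 -> n | S | )

Nullable nonterminals: {A1, A2}.
ε ∉ L(G), so no ε-production is kept.
For each production, add variants omitting each subset of nullable occurrences: S → A2 ( gives A2 ( | (.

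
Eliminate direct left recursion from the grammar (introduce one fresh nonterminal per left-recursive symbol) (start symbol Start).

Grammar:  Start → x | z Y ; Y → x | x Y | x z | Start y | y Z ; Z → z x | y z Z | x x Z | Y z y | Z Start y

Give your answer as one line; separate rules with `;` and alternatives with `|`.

Z is directly left-recursive.
For Z: α = {Start y}, β = {z x, y z Z, x x Z, Y z y}. Rewrite as Z → β Z1 and Z1 → α Z1 | ε.

Start → x | z Y; Y → x | x Y | x z | Start y | y Z; Z → z x Z1 | y z Z Z1 | x x Z Z1 | Y z y Z1; Z1 → Start y Z1 | ε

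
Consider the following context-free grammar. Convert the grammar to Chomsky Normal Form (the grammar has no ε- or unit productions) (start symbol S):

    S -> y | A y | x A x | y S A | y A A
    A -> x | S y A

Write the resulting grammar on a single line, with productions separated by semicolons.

S -> y | A X1 | X2 Y1 | X1 Y2 | X1 Y3; A -> x | S Y4; X1 -> y; X2 -> x; Y1 -> A X2; Y2 -> S A; Y3 -> A A; Y4 -> X1 A

Introduce a nonterminal for each terminal appearing in a rule of length ≥ 2: X1 → y, X2 → x.
Binarize each right-hand side of length ≥ 3 by chaining fresh nonterminals (Y1, Y2, …): affected rules were S → X2 A X2; S → X1 S A; S → X1 A A; A → S X1 A.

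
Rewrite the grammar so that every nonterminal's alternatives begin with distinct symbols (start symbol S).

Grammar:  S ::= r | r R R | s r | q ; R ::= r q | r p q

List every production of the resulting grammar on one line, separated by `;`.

S has alternatives sharing prefix 'r': factor to S → r S' with S' → ε | R R.
R has alternatives sharing prefix 'r': factor to R → r R' with R' → q | p q.

S ::= s r | q | r S'; R ::= r R'; S' ::= ε | R R; R' ::= q | p q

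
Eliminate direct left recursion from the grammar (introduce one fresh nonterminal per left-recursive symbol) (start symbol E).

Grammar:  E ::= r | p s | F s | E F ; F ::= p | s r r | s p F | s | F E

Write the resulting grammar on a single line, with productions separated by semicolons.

E ::= r E' | p s E' | F s E'; F ::= p F' | s r r F' | s p F F' | s F'; E' ::= F E' | ε; F' ::= E F' | ε

E, F are directly left-recursive.
For E: α = {F}, β = {r, p s, F s}. Rewrite as E → β E' and E' → α E' | ε.
For F: α = {E}, β = {p, s r r, s p F, s}. Rewrite as F → β F' and F' → α F' | ε.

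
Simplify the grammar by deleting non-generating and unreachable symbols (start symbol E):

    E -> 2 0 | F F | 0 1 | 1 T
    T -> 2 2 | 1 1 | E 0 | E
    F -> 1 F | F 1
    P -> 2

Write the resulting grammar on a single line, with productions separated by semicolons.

E -> 2 0 | 0 1 | 1 T; T -> 2 2 | 1 1 | E 0 | E

Generating nonterminals: {E, P, T}.
Reachable from E after that: {E, T}.
Removed useless symbols: {F, P} and every production mentioning them.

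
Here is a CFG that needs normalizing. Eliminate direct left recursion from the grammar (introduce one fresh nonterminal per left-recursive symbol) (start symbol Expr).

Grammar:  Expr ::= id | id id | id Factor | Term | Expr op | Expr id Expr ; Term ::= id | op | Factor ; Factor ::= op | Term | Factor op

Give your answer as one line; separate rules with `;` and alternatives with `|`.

Directly left-recursive nonterminals: Expr, Factor.
For Expr: α = {op, id Expr}, β = {id, id id, id Factor, Term}. Rewrite as Expr → β Expr1 and Expr1 → α Expr1 | ε.
For Factor: α = {op}, β = {op, Term}. Rewrite as Factor → β Factor1 and Factor1 → α Factor1 | ε.

Expr ::= id Expr1 | id id Expr1 | id Factor Expr1 | Term Expr1; Term ::= id | op | Factor; Factor ::= op Factor1 | Term Factor1; Expr1 ::= op Expr1 | id Expr Expr1 | ε; Factor1 ::= op Factor1 | ε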